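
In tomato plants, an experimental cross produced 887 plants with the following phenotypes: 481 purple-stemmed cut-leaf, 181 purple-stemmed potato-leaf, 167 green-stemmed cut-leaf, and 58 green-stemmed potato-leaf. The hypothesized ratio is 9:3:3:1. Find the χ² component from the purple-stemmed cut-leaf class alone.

Total ratio parts = 16. Expected numbers out of 887:
  purple-stemmed cut-leaf: 887 × 9/16 = 498.9375
  purple-stemmed potato-leaf: 887 × 3/16 = 166.3125
  green-stemmed cut-leaf: 887 × 3/16 = 166.3125
  green-stemmed potato-leaf: 887 × 1/16 = 55.4375
Contribution of purple-stemmed cut-leaf: (481 − 498.9375)² / 498.9375 = 0.6449

0.645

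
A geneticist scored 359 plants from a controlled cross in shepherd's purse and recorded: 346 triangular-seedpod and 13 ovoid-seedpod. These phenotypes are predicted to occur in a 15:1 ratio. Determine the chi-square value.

Expected counts for N = 359 under a 15:1 ratio (total parts = 16):
  triangular-seedpod: 359 × 15/16 = 336.5625
  ovoid-seedpod: 359 × 1/16 = 22.4375
χ² = Σ (O − E)² / E
  triangular-seedpod: (346 − 336.5625)² / 336.5625 = 0.2646
  ovoid-seedpod: (13 − 22.4375)² / 22.4375 = 3.9695
χ² = 0.2646 + 3.9695 = 4.2341 ≈ 4.234

4.234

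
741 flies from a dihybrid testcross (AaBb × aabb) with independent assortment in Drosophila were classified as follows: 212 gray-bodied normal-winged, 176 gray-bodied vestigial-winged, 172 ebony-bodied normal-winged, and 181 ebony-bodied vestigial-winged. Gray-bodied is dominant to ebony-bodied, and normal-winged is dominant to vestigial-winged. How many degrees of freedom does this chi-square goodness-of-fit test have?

A dihybrid testcross with independent assortment gives a 1:1:1:1 ratio.
A goodness-of-fit test with 4 phenotype classes has df = 4 − 1 = 3.

3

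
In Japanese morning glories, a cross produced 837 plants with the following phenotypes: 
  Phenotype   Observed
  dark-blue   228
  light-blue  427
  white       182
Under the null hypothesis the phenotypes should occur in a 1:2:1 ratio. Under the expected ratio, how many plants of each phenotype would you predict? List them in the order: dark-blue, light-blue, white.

209.25, 418.5, 209.25

Total ratio parts = 4. Expected numbers out of 837:
  dark-blue: 837 × 1/4 = 209.25
  light-blue: 837 × 2/4 = 418.5
  white: 837 × 1/4 = 209.25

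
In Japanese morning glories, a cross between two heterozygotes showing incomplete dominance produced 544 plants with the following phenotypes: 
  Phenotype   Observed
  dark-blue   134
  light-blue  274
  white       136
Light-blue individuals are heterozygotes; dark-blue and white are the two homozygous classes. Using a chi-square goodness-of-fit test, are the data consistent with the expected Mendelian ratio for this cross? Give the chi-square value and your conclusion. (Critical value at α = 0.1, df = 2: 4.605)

0.044; consistent

With incomplete dominance, a heterozygote × heterozygote cross gives a 1:2:1 phenotypic ratio.
Total ratio parts = 4. Expected numbers out of 544:
  dark-blue: 544 × 1/4 = 136
  light-blue: 544 × 2/4 = 272
  white: 544 × 1/4 = 136
χ² = Σ (O − E)² / E
  dark-blue: (134 − 136)² / 136 = 0.0294
  light-blue: (274 − 272)² / 272 = 0.0147
  white: (136 − 136)² / 136 = 0.0000
χ² = 0.0294 + 0.0147 + 0.0000 = 0.0441 ≈ 0.044
Degrees of freedom = 3 − 1 = 2; critical value at α = 0.1 is 4.605.
Since 0.044 < 4.605, we fail to reject the null hypothesis — the data are consistent with the 1:2:1 ratio.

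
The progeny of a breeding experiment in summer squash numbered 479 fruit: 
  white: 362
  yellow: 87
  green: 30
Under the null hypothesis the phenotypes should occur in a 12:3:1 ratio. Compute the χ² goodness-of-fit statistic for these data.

0.109

Expected counts for N = 479 under a 12:3:1 ratio (total parts = 16):
  white: 479 × 12/16 = 359.25
  yellow: 479 × 3/16 = 89.8125
  green: 479 × 1/16 = 29.9375
χ² = Σ (O − E)² / E
  white: (362 − 359.25)² / 359.25 = 0.0211
  yellow: (87 − 89.8125)² / 89.8125 = 0.0881
  green: (30 − 29.9375)² / 29.9375 = 0.0001
χ² = 0.0211 + 0.0881 + 0.0001 = 0.1093 ≈ 0.109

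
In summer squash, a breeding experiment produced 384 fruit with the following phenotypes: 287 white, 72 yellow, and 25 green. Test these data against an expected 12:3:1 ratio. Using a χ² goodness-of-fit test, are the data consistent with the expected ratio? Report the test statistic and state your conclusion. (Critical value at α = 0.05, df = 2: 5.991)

Expected counts for N = 384 under a 12:3:1 ratio (total parts = 16):
  white: 384 × 12/16 = 288
  yellow: 384 × 3/16 = 72
  green: 384 × 1/16 = 24
χ² = Σ (O − E)² / E
  white: (287 − 288)² / 288 = 0.0035
  yellow: (72 − 72)² / 72 = 0.0000
  green: (25 − 24)² / 24 = 0.0417
χ² = 0.0035 + 0.0000 + 0.0417 = 0.0452 ≈ 0.045
Degrees of freedom = 3 − 1 = 2; critical value at α = 0.05 is 5.991.
Since 0.045 < 5.991, we fail to reject the null hypothesis — the data are consistent with the 12:3:1 ratio.

0.045; consistent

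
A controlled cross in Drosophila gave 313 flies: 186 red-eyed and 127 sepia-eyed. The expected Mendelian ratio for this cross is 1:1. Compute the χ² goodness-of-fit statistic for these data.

11.121

The 1:1 ratio has 2 parts, so with N = 313 the expected counts are:
  red-eyed: 313 × 1/2 = 156.5
  sepia-eyed: 313 × 1/2 = 156.5
χ² = Σ (O − E)² / E
  red-eyed: (186 − 156.5)² / 156.5 = 5.5607
  sepia-eyed: (127 − 156.5)² / 156.5 = 5.5607
χ² = 5.5607 + 5.5607 = 11.1214 ≈ 11.121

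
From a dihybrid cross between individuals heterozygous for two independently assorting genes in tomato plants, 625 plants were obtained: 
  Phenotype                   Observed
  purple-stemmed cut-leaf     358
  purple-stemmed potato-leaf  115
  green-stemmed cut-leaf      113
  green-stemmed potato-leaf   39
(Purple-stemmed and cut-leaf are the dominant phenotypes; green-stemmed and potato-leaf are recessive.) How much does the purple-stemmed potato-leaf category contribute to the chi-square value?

0.041

A dihybrid F₂ with independent assortment and complete dominance at both loci gives a 9:3:3:1 phenotypic ratio.
Expected counts for N = 625 under a 9:3:3:1 ratio (total parts = 16):
  purple-stemmed cut-leaf: 625 × 9/16 = 351.5625
  purple-stemmed potato-leaf: 625 × 3/16 = 117.1875
  green-stemmed cut-leaf: 625 × 3/16 = 117.1875
  green-stemmed potato-leaf: 625 × 1/16 = 39.0625
Contribution of purple-stemmed potato-leaf: (115 − 117.1875)² / 117.1875 = 0.0408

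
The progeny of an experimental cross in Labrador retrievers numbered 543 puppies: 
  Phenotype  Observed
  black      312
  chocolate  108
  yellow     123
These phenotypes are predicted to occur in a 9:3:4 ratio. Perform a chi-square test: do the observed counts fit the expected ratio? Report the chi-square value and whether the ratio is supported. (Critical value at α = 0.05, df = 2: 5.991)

Expected counts for N = 543 under a 9:3:4 ratio (total parts = 16):
  black: 543 × 9/16 = 305.4375
  chocolate: 543 × 3/16 = 101.8125
  yellow: 543 × 4/16 = 135.75
χ² = Σ (O − E)² / E
  black: (312 − 305.4375)² / 305.4375 = 0.1410
  chocolate: (108 − 101.8125)² / 101.8125 = 0.3760
  yellow: (123 − 135.75)² / 135.75 = 1.1975
χ² = 0.1410 + 0.3760 + 1.1975 = 1.7145 ≈ 1.715
Degrees of freedom = 3 − 1 = 2; critical value at α = 0.05 is 5.991.
Since 1.715 < 5.991, we fail to reject the null hypothesis — the data are consistent with the 9:3:4 ratio.

1.715; consistent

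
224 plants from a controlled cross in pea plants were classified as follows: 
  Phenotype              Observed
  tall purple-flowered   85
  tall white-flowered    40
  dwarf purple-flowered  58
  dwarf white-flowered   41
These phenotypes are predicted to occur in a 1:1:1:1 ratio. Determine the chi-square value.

23.679

Under the 1:1:1:1 hypothesis (Σ ratio = 4, N = 224):
  tall purple-flowered: 224 × 1/4 = 56
  tall white-flowered: 224 × 1/4 = 56
  dwarf purple-flowered: 224 × 1/4 = 56
  dwarf white-flowered: 224 × 1/4 = 56
χ² = Σ (O − E)² / E
  tall purple-flowered: (85 − 56)² / 56 = 15.0179
  tall white-flowered: (40 − 56)² / 56 = 4.5714
  dwarf purple-flowered: (58 − 56)² / 56 = 0.0714
  dwarf white-flowered: (41 − 56)² / 56 = 4.0179
χ² = 15.0179 + 4.5714 + 0.0714 + 4.0179 = 23.6786 ≈ 23.679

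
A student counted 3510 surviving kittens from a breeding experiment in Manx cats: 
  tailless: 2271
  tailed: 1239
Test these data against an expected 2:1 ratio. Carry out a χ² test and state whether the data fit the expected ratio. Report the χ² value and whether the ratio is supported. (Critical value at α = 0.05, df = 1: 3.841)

Under the 2:1 hypothesis (Σ ratio = 3, N = 3510):
  tailless: 3510 × 2/3 = 2340
  tailed: 3510 × 1/3 = 1170
χ² = Σ (O − E)² / E
  tailless: (2271 − 2340)² / 2340 = 2.0346
  tailed: (1239 − 1170)² / 1170 = 4.0692
χ² = 2.0346 + 4.0692 = 6.1038 ≈ 6.104
Degrees of freedom = 2 − 1 = 1; critical value at α = 0.05 is 3.841.
Since 6.104 > 3.841, we reject the null hypothesis — the data do not fit the 2:1 ratio.

6.104; not consistent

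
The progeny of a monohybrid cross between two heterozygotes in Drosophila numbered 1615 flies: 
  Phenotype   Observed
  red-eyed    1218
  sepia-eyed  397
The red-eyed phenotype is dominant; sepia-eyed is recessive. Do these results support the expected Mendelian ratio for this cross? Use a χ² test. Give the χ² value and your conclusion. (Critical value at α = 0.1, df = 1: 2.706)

0.150; consistent

For a monohybrid cross between heterozygotes with complete dominance, the expected phenotypic ratio is 3:1.
Expected counts for N = 1615 under a 3:1 ratio (total parts = 4):
  red-eyed: 1615 × 3/4 = 1211.25
  sepia-eyed: 1615 × 1/4 = 403.75
χ² = Σ (O − E)² / E
  red-eyed: (1218 − 1211.25)² / 1211.25 = 0.0376
  sepia-eyed: (397 − 403.75)² / 403.75 = 0.1128
χ² = 0.0376 + 0.1128 = 0.1504 ≈ 0.150
Degrees of freedom = 2 − 1 = 1; critical value at α = 0.1 is 2.706.
Since 0.150 < 2.706, we fail to reject the null hypothesis — the data are consistent with the 3:1 ratio.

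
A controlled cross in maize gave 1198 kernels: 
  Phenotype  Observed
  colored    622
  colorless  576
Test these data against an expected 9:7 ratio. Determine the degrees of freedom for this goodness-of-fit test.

A goodness-of-fit test with 2 phenotype classes has df = 2 − 1 = 1.

1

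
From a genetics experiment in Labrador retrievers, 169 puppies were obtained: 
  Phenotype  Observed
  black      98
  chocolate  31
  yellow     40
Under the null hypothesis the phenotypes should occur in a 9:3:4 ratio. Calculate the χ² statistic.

0.226

The 9:3:4 ratio has 16 parts, so with N = 169 the expected counts are:
  black: 169 × 9/16 = 95.0625
  chocolate: 169 × 3/16 = 31.6875
  yellow: 169 × 4/16 = 42.25
χ² = Σ (O − E)² / E
  black: (98 − 95.0625)² / 95.0625 = 0.0908
  chocolate: (31 − 31.6875)² / 31.6875 = 0.0149
  yellow: (40 − 42.25)² / 42.25 = 0.1198
χ² = 0.0908 + 0.0149 + 0.1198 = 0.2255 ≈ 0.226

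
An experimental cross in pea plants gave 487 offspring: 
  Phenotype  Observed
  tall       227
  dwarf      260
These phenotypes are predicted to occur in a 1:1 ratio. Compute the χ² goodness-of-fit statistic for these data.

Under the 1:1 hypothesis (Σ ratio = 2, N = 487):
  tall: 487 × 1/2 = 243.5
  dwarf: 487 × 1/2 = 243.5
χ² = Σ (O − E)² / E
  tall: (227 − 243.5)² / 243.5 = 1.1181
  dwarf: (260 − 243.5)² / 243.5 = 1.1181
χ² = 1.1181 + 1.1181 = 2.2362 ≈ 2.236

2.236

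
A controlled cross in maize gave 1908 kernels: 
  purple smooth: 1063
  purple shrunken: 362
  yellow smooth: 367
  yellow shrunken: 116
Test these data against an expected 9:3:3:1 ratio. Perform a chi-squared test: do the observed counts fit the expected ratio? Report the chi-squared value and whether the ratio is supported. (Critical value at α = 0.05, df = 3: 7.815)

0.476; consistent

Total ratio parts = 16. Expected numbers out of 1908:
  purple smooth: 1908 × 9/16 = 1073.25
  purple shrunken: 1908 × 3/16 = 357.75
  yellow smooth: 1908 × 3/16 = 357.75
  yellow shrunken: 1908 × 1/16 = 119.25
χ² = Σ (O − E)² / E
  purple smooth: (1063 − 1073.25)² / 1073.25 = 0.0979
  purple shrunken: (362 − 357.75)² / 357.75 = 0.0505
  yellow smooth: (367 − 357.75)² / 357.75 = 0.2392
  yellow shrunken: (116 − 119.25)² / 119.25 = 0.0886
χ² = 0.0979 + 0.0505 + 0.2392 + 0.0886 = 0.4762 ≈ 0.476
Degrees of freedom = 4 − 1 = 3; critical value at α = 0.05 is 7.815.
Since 0.476 < 7.815, we fail to reject the null hypothesis — the data are consistent with the 9:3:3:1 ratio.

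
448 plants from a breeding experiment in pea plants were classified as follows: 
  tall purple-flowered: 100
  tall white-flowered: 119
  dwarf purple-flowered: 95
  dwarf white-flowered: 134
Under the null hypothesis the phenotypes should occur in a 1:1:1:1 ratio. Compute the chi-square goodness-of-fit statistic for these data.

Total ratio parts = 4. Expected numbers out of 448:
  tall purple-flowered: 448 × 1/4 = 112
  tall white-flowered: 448 × 1/4 = 112
  dwarf purple-flowered: 448 × 1/4 = 112
  dwarf white-flowered: 448 × 1/4 = 112
χ² = Σ (O − E)² / E
  tall purple-flowered: (100 − 112)² / 112 = 1.2857
  tall white-flowered: (119 − 112)² / 112 = 0.4375
  dwarf purple-flowered: (95 − 112)² / 112 = 2.5804
  dwarf white-flowered: (134 − 112)² / 112 = 4.3214
χ² = 1.2857 + 0.4375 + 2.5804 + 4.3214 = 8.625

8.625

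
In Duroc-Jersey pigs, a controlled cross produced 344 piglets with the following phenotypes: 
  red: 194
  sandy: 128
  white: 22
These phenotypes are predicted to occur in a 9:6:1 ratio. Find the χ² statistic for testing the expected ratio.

Expected counts for N = 344 under a 9:6:1 ratio (total parts = 16):
  red: 344 × 9/16 = 193.5
  sandy: 344 × 6/16 = 129
  white: 344 × 1/16 = 21.5
χ² = Σ (O − E)² / E
  red: (194 − 193.5)² / 193.5 = 0.0013
  sandy: (128 − 129)² / 129 = 0.0078
  white: (22 − 21.5)² / 21.5 = 0.0116
χ² = 0.0013 + 0.0078 + 0.0116 = 0.0207 ≈ 0.021

0.021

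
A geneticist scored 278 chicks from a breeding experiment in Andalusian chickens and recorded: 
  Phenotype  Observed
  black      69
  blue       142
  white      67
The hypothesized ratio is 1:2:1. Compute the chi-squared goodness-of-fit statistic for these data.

Expected counts for N = 278 under a 1:2:1 ratio (total parts = 4):
  black: 278 × 1/4 = 69.5
  blue: 278 × 2/4 = 139
  white: 278 × 1/4 = 69.5
χ² = Σ (O − E)² / E
  black: (69 − 69.5)² / 69.5 = 0.0036
  blue: (142 − 139)² / 139 = 0.0647
  white: (67 − 69.5)² / 69.5 = 0.0899
χ² = 0.0036 + 0.0647 + 0.0899 = 0.1582 ≈ 0.158

0.158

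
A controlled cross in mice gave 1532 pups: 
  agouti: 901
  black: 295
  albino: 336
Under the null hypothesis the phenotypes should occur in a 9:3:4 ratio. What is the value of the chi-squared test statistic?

The 9:3:4 ratio has 16 parts, so with N = 1532 the expected counts are:
  agouti: 1532 × 9/16 = 861.75
  black: 1532 × 3/16 = 287.25
  albino: 1532 × 4/16 = 383
χ² = Σ (O − E)² / E
  agouti: (901 − 861.75)² / 861.75 = 1.7877
  black: (295 − 287.25)² / 287.25 = 0.2091
  albino: (336 − 383)² / 383 = 5.7676
χ² = 1.7877 + 0.2091 + 5.7676 = 7.7644 ≈ 7.764

7.764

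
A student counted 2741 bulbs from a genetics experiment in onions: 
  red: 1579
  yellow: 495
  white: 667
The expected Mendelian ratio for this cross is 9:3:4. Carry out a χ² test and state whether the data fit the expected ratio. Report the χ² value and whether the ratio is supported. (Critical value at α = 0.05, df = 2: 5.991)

2.081; consistent

The 9:3:4 ratio has 16 parts, so with N = 2741 the expected counts are:
  red: 2741 × 9/16 = 1541.8125
  yellow: 2741 × 3/16 = 513.9375
  white: 2741 × 4/16 = 685.25
χ² = Σ (O − E)² / E
  red: (1579 − 1541.8125)² / 1541.8125 = 0.8969
  yellow: (495 − 513.9375)² / 513.9375 = 0.6978
  white: (667 − 685.25)² / 685.25 = 0.4860
χ² = 0.8969 + 0.6978 + 0.4860 = 2.0807 ≈ 2.081
Degrees of freedom = 3 − 1 = 2; critical value at α = 0.05 is 5.991.
Since 2.081 < 5.991, we fail to reject the null hypothesis — the data are consistent with the 9:3:4 ratio.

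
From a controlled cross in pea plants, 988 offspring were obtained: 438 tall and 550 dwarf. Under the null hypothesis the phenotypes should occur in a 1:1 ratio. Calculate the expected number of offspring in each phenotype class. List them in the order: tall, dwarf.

Total ratio parts = 2. Expected numbers out of 988:
  tall: 988 × 1/2 = 494
  dwarf: 988 × 1/2 = 494

494, 494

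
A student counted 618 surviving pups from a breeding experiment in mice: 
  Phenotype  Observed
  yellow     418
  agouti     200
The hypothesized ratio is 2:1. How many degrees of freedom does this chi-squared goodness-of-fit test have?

1

A goodness-of-fit test with 2 phenotype classes has df = 2 − 1 = 1.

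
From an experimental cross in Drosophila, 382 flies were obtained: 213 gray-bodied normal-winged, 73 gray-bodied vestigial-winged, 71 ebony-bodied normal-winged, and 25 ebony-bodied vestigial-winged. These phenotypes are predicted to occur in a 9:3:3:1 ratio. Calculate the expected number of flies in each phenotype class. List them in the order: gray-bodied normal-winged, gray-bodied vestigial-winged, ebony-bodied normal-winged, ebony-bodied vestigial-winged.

Expected counts for N = 382 under a 9:3:3:1 ratio (total parts = 16):
  gray-bodied normal-winged: 382 × 9/16 = 214.875
  gray-bodied vestigial-winged: 382 × 3/16 = 71.625
  ebony-bodied normal-winged: 382 × 3/16 = 71.625
  ebony-bodied vestigial-winged: 382 × 1/16 = 23.875

214.875, 71.625, 71.625, 23.875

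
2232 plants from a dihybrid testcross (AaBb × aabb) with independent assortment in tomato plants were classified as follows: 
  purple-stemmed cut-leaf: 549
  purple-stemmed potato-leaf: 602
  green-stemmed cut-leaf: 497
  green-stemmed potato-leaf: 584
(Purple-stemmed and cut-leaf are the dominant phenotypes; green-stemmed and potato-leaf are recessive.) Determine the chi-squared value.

11.495

A dihybrid testcross with independent assortment gives a 1:1:1:1 ratio.
Expected counts for N = 2232 under a 1:1:1:1 ratio (total parts = 4):
  purple-stemmed cut-leaf: 2232 × 1/4 = 558
  purple-stemmed potato-leaf: 2232 × 1/4 = 558
  green-stemmed cut-leaf: 2232 × 1/4 = 558
  green-stemmed potato-leaf: 2232 × 1/4 = 558
χ² = Σ (O − E)² / E
  purple-stemmed cut-leaf: (549 − 558)² / 558 = 0.1452
  purple-stemmed potato-leaf: (602 − 558)² / 558 = 3.4695
  green-stemmed cut-leaf: (497 − 558)² / 558 = 6.6685
  green-stemmed potato-leaf: (584 − 558)² / 558 = 1.2115
χ² = 0.1452 + 3.4695 + 6.6685 + 1.2115 = 11.4947 ≈ 11.495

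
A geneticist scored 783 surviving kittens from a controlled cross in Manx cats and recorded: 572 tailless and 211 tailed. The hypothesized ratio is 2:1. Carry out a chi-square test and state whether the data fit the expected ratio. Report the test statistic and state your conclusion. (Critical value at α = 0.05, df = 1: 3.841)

14.368; not consistent

Total ratio parts = 3. Expected numbers out of 783:
  tailless: 783 × 2/3 = 522
  tailed: 783 × 1/3 = 261
χ² = Σ (O − E)² / E
  tailless: (572 − 522)² / 522 = 4.7893
  tailed: (211 − 261)² / 261 = 9.5785
χ² = 4.7893 + 9.5785 = 14.3678 ≈ 14.368
Degrees of freedom = 2 − 1 = 1; critical value at α = 0.05 is 3.841.
Since 14.368 > 3.841, we reject the null hypothesis — the data do not fit the 2:1 ratio.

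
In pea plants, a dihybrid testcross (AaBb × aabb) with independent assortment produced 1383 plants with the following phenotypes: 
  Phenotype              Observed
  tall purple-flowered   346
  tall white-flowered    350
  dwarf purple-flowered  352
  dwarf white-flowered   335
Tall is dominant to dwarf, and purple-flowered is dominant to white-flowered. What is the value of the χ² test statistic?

A dihybrid testcross with independent assortment gives a 1:1:1:1 ratio.
Expected counts for N = 1383 under a 1:1:1:1 ratio (total parts = 4):
  tall purple-flowered: 1383 × 1/4 = 345.75
  tall white-flowered: 1383 × 1/4 = 345.75
  dwarf purple-flowered: 1383 × 1/4 = 345.75
  dwarf white-flowered: 1383 × 1/4 = 345.75
χ² = Σ (O − E)² / E
  tall purple-flowered: (346 − 345.75)² / 345.75 = 0.0002
  tall white-flowered: (350 − 345.75)² / 345.75 = 0.0522
  dwarf purple-flowered: (352 − 345.75)² / 345.75 = 0.1130
  dwarf white-flowered: (335 − 345.75)² / 345.75 = 0.3342
χ² = 0.0002 + 0.0522 + 0.1130 + 0.3342 = 0.4996 ≈ 0.500

0.500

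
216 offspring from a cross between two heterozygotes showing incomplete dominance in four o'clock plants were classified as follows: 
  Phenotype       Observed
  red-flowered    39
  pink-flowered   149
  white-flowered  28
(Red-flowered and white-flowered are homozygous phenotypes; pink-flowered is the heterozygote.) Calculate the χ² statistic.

With incomplete dominance, a heterozygote × heterozygote cross gives a 1:2:1 phenotypic ratio.
The 1:2:1 ratio has 4 parts, so with N = 216 the expected counts are:
  red-flowered: 216 × 1/4 = 54
  pink-flowered: 216 × 2/4 = 108
  white-flowered: 216 × 1/4 = 54
χ² = Σ (O − E)² / E
  red-flowered: (39 − 54)² / 54 = 4.1667
  pink-flowered: (149 − 108)² / 108 = 15.5648
  white-flowered: (28 − 54)² / 54 = 12.5185
χ² = 4.1667 + 15.5648 + 12.5185 = 32.250

32.250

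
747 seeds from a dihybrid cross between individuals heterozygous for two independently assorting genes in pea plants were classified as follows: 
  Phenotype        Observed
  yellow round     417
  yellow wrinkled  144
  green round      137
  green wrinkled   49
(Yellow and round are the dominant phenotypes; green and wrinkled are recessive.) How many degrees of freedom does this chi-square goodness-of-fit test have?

A dihybrid F₂ with independent assortment and complete dominance at both loci gives a 9:3:3:1 phenotypic ratio.
A goodness-of-fit test with 4 phenotype classes has df = 4 − 1 = 3.

3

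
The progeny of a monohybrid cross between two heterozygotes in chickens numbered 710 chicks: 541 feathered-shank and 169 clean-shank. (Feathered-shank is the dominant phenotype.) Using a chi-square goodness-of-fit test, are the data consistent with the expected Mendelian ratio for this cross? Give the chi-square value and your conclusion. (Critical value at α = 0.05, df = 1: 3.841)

For a monohybrid cross between heterozygotes with complete dominance, the expected phenotypic ratio is 3:1.
The 3:1 ratio has 4 parts, so with N = 710 the expected counts are:
  feathered-shank: 710 × 3/4 = 532.5
  clean-shank: 710 × 1/4 = 177.5
χ² = Σ (O − E)² / E
  feathered-shank: (541 − 532.5)² / 532.5 = 0.1357
  clean-shank: (169 − 177.5)² / 177.5 = 0.4070
χ² = 0.1357 + 0.4070 = 0.5427 ≈ 0.543
Degrees of freedom = 2 − 1 = 1; critical value at α = 0.05 is 3.841.
Since 0.543 < 3.841, we fail to reject the null hypothesis — the data are consistent with the 3:1 ratio.

0.543; consistent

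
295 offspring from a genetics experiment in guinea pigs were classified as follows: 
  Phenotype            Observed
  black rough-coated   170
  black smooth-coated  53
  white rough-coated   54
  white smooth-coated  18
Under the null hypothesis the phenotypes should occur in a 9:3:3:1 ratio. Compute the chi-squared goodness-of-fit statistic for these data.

0.238

Under the 9:3:3:1 hypothesis (Σ ratio = 16, N = 295):
  black rough-coated: 295 × 9/16 = 165.9375
  black smooth-coated: 295 × 3/16 = 55.3125
  white rough-coated: 295 × 3/16 = 55.3125
  white smooth-coated: 295 × 1/16 = 18.4375
χ² = Σ (O − E)² / E
  black rough-coated: (170 − 165.9375)² / 165.9375 = 0.0995
  black smooth-coated: (53 − 55.3125)² / 55.3125 = 0.0967
  white rough-coated: (54 − 55.3125)² / 55.3125 = 0.0311
  white smooth-coated: (18 − 18.4375)² / 18.4375 = 0.0104
χ² = 0.0995 + 0.0967 + 0.0311 + 0.0104 = 0.2377 ≈ 0.238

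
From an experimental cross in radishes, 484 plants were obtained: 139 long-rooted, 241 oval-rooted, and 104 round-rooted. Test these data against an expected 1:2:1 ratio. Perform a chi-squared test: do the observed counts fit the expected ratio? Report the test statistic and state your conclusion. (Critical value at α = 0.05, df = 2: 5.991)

Total ratio parts = 4. Expected numbers out of 484:
  long-rooted: 484 × 1/4 = 121
  oval-rooted: 484 × 2/4 = 242
  round-rooted: 484 × 1/4 = 121
χ² = Σ (O − E)² / E
  long-rooted: (139 − 121)² / 121 = 2.6777
  oval-rooted: (241 − 242)² / 242 = 0.0041
  round-rooted: (104 − 121)² / 121 = 2.3884
χ² = 2.6777 + 0.0041 + 2.3884 = 5.0702 ≈ 5.070
Degrees of freedom = 3 − 1 = 2; critical value at α = 0.05 is 5.991.
Since 5.070 < 5.991, we fail to reject the null hypothesis — the data are consistent with the 1:2:1 ratio.

5.070; consistent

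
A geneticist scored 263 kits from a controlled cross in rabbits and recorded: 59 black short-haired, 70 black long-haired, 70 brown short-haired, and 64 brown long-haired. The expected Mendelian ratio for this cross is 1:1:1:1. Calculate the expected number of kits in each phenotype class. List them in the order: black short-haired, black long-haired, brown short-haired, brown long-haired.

Total ratio parts = 4. Expected numbers out of 263:
  black short-haired: 263 × 1/4 = 65.75
  black long-haired: 263 × 1/4 = 65.75
  brown short-haired: 263 × 1/4 = 65.75
  brown long-haired: 263 × 1/4 = 65.75

65.75, 65.75, 65.75, 65.75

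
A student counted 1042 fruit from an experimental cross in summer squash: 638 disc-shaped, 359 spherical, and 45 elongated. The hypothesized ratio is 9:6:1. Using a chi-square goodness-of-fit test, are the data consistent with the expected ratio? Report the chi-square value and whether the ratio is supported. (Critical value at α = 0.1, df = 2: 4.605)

Under the 9:6:1 hypothesis (Σ ratio = 16, N = 1042):
  disc-shaped: 1042 × 9/16 = 586.125
  spherical: 1042 × 6/16 = 390.75
  elongated: 1042 × 1/16 = 65.125
χ² = Σ (O − E)² / E
  disc-shaped: (638 − 586.125)² / 586.125 = 4.5912
  spherical: (359 − 390.75)² / 390.75 = 2.5798
  elongated: (45 − 65.125)² / 65.125 = 6.2190
χ² = 4.5912 + 2.5798 + 6.2190 = 13.390
Degrees of freedom = 3 − 1 = 2; critical value at α = 0.1 is 4.605.
Since 13.390 > 4.605, we reject the null hypothesis — the data do not fit the 9:6:1 ratio.

13.390; not consistent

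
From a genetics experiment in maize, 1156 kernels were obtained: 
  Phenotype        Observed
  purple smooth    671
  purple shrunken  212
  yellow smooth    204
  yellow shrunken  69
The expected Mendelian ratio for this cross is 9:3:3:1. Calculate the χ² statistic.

1.662

Expected counts for N = 1156 under a 9:3:3:1 ratio (total parts = 16):
  purple smooth: 1156 × 9/16 = 650.25
  purple shrunken: 1156 × 3/16 = 216.75
  yellow smooth: 1156 × 3/16 = 216.75
  yellow shrunken: 1156 × 1/16 = 72.25
χ² = Σ (O − E)² / E
  purple smooth: (671 − 650.25)² / 650.25 = 0.6621
  purple shrunken: (212 − 216.75)² / 216.75 = 0.1041
  yellow smooth: (204 − 216.75)² / 216.75 = 0.7500
  yellow shrunken: (69 − 72.25)² / 72.25 = 0.1462
χ² = 0.6621 + 0.1041 + 0.7500 + 0.1462 = 1.6624 ≈ 1.662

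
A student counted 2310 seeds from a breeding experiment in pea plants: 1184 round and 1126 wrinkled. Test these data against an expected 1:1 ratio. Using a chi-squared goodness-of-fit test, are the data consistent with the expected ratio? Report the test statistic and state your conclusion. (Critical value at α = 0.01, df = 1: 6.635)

1.456; consistent

The 1:1 ratio has 2 parts, so with N = 2310 the expected counts are:
  round: 2310 × 1/2 = 1155
  wrinkled: 2310 × 1/2 = 1155
χ² = Σ (O − E)² / E
  round: (1184 − 1155)² / 1155 = 0.7281
  wrinkled: (1126 − 1155)² / 1155 = 0.7281
χ² = 0.7281 + 0.7281 = 1.4562 ≈ 1.456
Degrees of freedom = 2 − 1 = 1; critical value at α = 0.01 is 6.635.
Since 1.456 < 6.635, we fail to reject the null hypothesis — the data are consistent with the 1:1 ratio.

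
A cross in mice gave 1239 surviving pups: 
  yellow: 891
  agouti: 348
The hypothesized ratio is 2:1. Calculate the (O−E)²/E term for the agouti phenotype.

10.230

Total ratio parts = 3. Expected numbers out of 1239:
  yellow: 1239 × 2/3 = 826
  agouti: 1239 × 1/3 = 413
Contribution of agouti: (348 − 413)² / 413 = 10.2300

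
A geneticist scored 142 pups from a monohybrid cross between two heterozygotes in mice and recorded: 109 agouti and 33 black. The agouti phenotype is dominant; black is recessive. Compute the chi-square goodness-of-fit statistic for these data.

0.235

For a monohybrid cross between heterozygotes with complete dominance, the expected phenotypic ratio is 3:1.
The 3:1 ratio has 4 parts, so with N = 142 the expected counts are:
  agouti: 142 × 3/4 = 106.5
  black: 142 × 1/4 = 35.5
χ² = Σ (O − E)² / E
  agouti: (109 − 106.5)² / 106.5 = 0.0587
  black: (33 − 35.5)² / 35.5 = 0.1761
χ² = 0.0587 + 0.1761 = 0.2348 ≈ 0.235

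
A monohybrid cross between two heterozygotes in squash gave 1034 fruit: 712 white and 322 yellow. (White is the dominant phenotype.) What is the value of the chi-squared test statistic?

20.798

For a monohybrid cross between heterozygotes with complete dominance, the expected phenotypic ratio is 3:1.
Under the 3:1 hypothesis (Σ ratio = 4, N = 1034):
  white: 1034 × 3/4 = 775.5
  yellow: 1034 × 1/4 = 258.5
χ² = Σ (O − E)² / E
  white: (712 − 775.5)² / 775.5 = 5.1995
  yellow: (322 − 258.5)² / 258.5 = 15.5986
χ² = 5.1995 + 15.5986 = 20.7981 ≈ 20.798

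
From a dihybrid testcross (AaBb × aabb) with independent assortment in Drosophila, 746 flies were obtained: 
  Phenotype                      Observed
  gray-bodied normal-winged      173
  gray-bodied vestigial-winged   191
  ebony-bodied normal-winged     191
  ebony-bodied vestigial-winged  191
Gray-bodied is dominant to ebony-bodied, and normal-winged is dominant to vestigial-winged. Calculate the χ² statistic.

1.303

A dihybrid testcross with independent assortment gives a 1:1:1:1 ratio.
Under the 1:1:1:1 hypothesis (Σ ratio = 4, N = 746):
  gray-bodied normal-winged: 746 × 1/4 = 186.5
  gray-bodied vestigial-winged: 746 × 1/4 = 186.5
  ebony-bodied normal-winged: 746 × 1/4 = 186.5
  ebony-bodied vestigial-winged: 746 × 1/4 = 186.5
χ² = Σ (O − E)² / E
  gray-bodied normal-winged: (173 − 186.5)² / 186.5 = 0.9772
  gray-bodied vestigial-winged: (191 − 186.5)² / 186.5 = 0.1086
  ebony-bodied normal-winged: (191 − 186.5)² / 186.5 = 0.1086
  ebony-bodied vestigial-winged: (191 − 186.5)² / 186.5 = 0.1086
χ² = 0.9772 + 0.1086 + 0.1086 + 0.1086 = 1.303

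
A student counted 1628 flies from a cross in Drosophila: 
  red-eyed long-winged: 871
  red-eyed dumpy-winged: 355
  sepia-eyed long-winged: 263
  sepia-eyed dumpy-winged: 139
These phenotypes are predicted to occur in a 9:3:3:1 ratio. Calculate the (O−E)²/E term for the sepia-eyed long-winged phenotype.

5.848

Expected counts for N = 1628 under a 9:3:3:1 ratio (total parts = 16):
  red-eyed long-winged: 1628 × 9/16 = 915.75
  red-eyed dumpy-winged: 1628 × 3/16 = 305.25
  sepia-eyed long-winged: 1628 × 3/16 = 305.25
  sepia-eyed dumpy-winged: 1628 × 1/16 = 101.75
Contribution of sepia-eyed long-winged: (263 − 305.25)² / 305.25 = 5.8479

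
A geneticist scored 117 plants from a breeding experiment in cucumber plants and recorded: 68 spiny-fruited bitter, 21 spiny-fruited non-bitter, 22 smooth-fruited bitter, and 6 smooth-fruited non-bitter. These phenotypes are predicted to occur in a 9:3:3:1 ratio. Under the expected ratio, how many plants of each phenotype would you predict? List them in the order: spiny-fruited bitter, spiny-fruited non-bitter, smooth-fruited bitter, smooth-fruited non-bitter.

Under the 9:3:3:1 hypothesis (Σ ratio = 16, N = 117):
  spiny-fruited bitter: 117 × 9/16 = 65.8125
  spiny-fruited non-bitter: 117 × 3/16 = 21.9375
  smooth-fruited bitter: 117 × 3/16 = 21.9375
  smooth-fruited non-bitter: 117 × 1/16 = 7.3125

65.8125, 21.9375, 21.9375, 7.3125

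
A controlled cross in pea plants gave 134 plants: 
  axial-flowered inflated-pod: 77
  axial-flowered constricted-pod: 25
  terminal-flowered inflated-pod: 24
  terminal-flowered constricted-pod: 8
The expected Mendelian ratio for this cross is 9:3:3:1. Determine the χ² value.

0.103

Total ratio parts = 16. Expected numbers out of 134:
  axial-flowered inflated-pod: 134 × 9/16 = 75.375
  axial-flowered constricted-pod: 134 × 3/16 = 25.125
  terminal-flowered inflated-pod: 134 × 3/16 = 25.125
  terminal-flowered constricted-pod: 134 × 1/16 = 8.375
χ² = Σ (O − E)² / E
  axial-flowered inflated-pod: (77 − 75.375)² / 75.375 = 0.0350
  axial-flowered constricted-pod: (25 − 25.125)² / 25.125 = 0.0006
  terminal-flowered inflated-pod: (24 − 25.125)² / 25.125 = 0.0504
  terminal-flowered constricted-pod: (8 − 8.375)² / 8.375 = 0.0168
χ² = 0.0350 + 0.0006 + 0.0504 + 0.0168 = 0.1028 ≈ 0.103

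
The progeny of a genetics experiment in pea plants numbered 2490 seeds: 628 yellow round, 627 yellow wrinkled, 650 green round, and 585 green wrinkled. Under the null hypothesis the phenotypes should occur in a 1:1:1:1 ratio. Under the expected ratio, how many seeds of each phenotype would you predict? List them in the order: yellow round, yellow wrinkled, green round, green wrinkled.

Total ratio parts = 4. Expected numbers out of 2490:
  yellow round: 2490 × 1/4 = 622.5
  yellow wrinkled: 2490 × 1/4 = 622.5
  green round: 2490 × 1/4 = 622.5
  green wrinkled: 2490 × 1/4 = 622.5

622.5, 622.5, 622.5, 622.5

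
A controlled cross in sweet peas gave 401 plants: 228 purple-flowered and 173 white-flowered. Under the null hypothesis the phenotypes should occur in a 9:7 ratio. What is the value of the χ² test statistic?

Under the 9:7 hypothesis (Σ ratio = 16, N = 401):
  purple-flowered: 401 × 9/16 = 225.5625
  white-flowered: 401 × 7/16 = 175.4375
χ² = Σ (O − E)² / E
  purple-flowered: (228 − 225.5625)² / 225.5625 = 0.0263
  white-flowered: (173 − 175.4375)² / 175.4375 = 0.0339
χ² = 0.0263 + 0.0339 = 0.0602 ≈ 0.060

0.060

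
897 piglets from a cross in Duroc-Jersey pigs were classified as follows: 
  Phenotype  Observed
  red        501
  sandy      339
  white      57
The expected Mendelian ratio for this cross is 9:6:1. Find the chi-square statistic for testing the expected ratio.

Total ratio parts = 16. Expected numbers out of 897:
  red: 897 × 9/16 = 504.5625
  sandy: 897 × 6/16 = 336.375
  white: 897 × 1/16 = 56.0625
χ² = Σ (O − E)² / E
  red: (501 − 504.5625)² / 504.5625 = 0.0252
  sandy: (339 − 336.375)² / 336.375 = 0.0205
  white: (57 − 56.0625)² / 56.0625 = 0.0157
χ² = 0.0252 + 0.0205 + 0.0157 = 0.0614 ≈ 0.061

0.061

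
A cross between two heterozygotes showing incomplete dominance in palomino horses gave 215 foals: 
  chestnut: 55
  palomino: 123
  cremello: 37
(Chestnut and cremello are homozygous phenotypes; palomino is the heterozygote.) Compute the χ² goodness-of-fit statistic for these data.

7.484

With incomplete dominance, a heterozygote × heterozygote cross gives a 1:2:1 phenotypic ratio.
The 1:2:1 ratio has 4 parts, so with N = 215 the expected counts are:
  chestnut: 215 × 1/4 = 53.75
  palomino: 215 × 2/4 = 107.5
  cremello: 215 × 1/4 = 53.75
χ² = Σ (O − E)² / E
  chestnut: (55 − 53.75)² / 53.75 = 0.0291
  palomino: (123 − 107.5)² / 107.5 = 2.2349
  cremello: (37 − 53.75)² / 53.75 = 5.2198
χ² = 0.0291 + 2.2349 + 5.2198 = 7.4838 ≈ 7.484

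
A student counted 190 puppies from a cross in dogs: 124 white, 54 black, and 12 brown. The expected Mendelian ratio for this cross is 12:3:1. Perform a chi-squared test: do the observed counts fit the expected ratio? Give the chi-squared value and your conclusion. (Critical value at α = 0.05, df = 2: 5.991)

Expected counts for N = 190 under a 12:3:1 ratio (total parts = 16):
  white: 190 × 12/16 = 142.5
  black: 190 × 3/16 = 35.625
  brown: 190 × 1/16 = 11.875
χ² = Σ (O − E)² / E
  white: (124 − 142.5)² / 142.5 = 2.4018
  black: (54 − 35.625)² / 35.625 = 9.4776
  brown: (12 − 11.875)² / 11.875 = 0.0013
χ² = 2.4018 + 9.4776 + 0.0013 = 11.8807 ≈ 11.881
Degrees of freedom = 3 − 1 = 2; critical value at α = 0.05 is 5.991.
Since 11.881 > 5.991, we reject the null hypothesis — the data do not fit the 12:3:1 ratio.

11.881; not consistent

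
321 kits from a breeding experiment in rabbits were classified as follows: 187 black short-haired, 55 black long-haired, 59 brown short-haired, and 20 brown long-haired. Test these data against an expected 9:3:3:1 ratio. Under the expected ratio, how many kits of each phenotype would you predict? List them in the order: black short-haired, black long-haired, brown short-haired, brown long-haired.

180.5625, 60.1875, 60.1875, 20.0625

The 9:3:3:1 ratio has 16 parts, so with N = 321 the expected counts are:
  black short-haired: 321 × 9/16 = 180.5625
  black long-haired: 321 × 3/16 = 60.1875
  brown short-haired: 321 × 3/16 = 60.1875
  brown long-haired: 321 × 1/16 = 20.0625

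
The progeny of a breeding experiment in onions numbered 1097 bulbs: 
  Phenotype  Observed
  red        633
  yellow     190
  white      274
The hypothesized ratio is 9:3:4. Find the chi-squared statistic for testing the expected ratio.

1.608

Expected counts for N = 1097 under a 9:3:4 ratio (total parts = 16):
  red: 1097 × 9/16 = 617.0625
  yellow: 1097 × 3/16 = 205.6875
  white: 1097 × 4/16 = 274.25
χ² = Σ (O − E)² / E
  red: (633 − 617.0625)² / 617.0625 = 0.4116
  yellow: (190 − 205.6875)² / 205.6875 = 1.1965
  white: (274 − 274.25)² / 274.25 = 0.0002
χ² = 0.4116 + 1.1965 + 0.0002 = 1.6083 ≈ 1.608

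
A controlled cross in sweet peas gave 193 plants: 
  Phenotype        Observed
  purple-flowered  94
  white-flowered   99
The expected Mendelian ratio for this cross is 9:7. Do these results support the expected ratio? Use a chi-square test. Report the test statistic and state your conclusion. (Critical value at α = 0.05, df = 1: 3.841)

4.465; not consistent

Total ratio parts = 16. Expected numbers out of 193:
  purple-flowered: 193 × 9/16 = 108.5625
  white-flowered: 193 × 7/16 = 84.4375
χ² = Σ (O − E)² / E
  purple-flowered: (94 − 108.5625)² / 108.5625 = 1.9534
  white-flowered: (99 − 84.4375)² / 84.4375 = 2.5115
χ² = 1.9534 + 2.5115 = 4.4649 ≈ 4.465
Degrees of freedom = 2 − 1 = 1; critical value at α = 0.05 is 3.841.
Since 4.465 > 3.841, we reject the null hypothesis — the data do not fit the 9:7 ratio.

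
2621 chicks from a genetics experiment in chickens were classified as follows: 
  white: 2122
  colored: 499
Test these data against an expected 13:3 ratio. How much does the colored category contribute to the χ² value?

The 13:3 ratio has 16 parts, so with N = 2621 the expected counts are:
  white: 2621 × 13/16 = 2129.5625
  colored: 2621 × 3/16 = 491.4375
Contribution of colored: (499 − 491.4375)² / 491.4375 = 0.1164

0.116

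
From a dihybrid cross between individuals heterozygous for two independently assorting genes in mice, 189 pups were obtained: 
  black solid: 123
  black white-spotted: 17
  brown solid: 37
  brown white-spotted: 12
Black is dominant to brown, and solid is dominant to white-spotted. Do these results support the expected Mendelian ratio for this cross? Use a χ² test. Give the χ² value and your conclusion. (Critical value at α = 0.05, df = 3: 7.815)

A dihybrid F₂ with independent assortment and complete dominance at both loci gives a 9:3:3:1 phenotypic ratio.
Total ratio parts = 16. Expected numbers out of 189:
  black solid: 189 × 9/16 = 106.3125
  black white-spotted: 189 × 3/16 = 35.4375
  brown solid: 189 × 3/16 = 35.4375
  brown white-spotted: 189 × 1/16 = 11.8125
χ² = Σ (O − E)² / E
  black solid: (123 − 106.3125)² / 106.3125 = 2.6194
  black white-spotted: (17 − 35.4375)² / 35.4375 = 9.5927
  brown solid: (37 − 35.4375)² / 35.4375 = 0.0689
  brown white-spotted: (12 − 11.8125)² / 11.8125 = 0.0030
χ² = 2.6194 + 9.5927 + 0.0689 + 0.0030 = 12.284
Degrees of freedom = 4 − 1 = 3; critical value at α = 0.05 is 7.815.
Since 12.284 > 7.815, we reject the null hypothesis — the data do not fit the 9:3:3:1 ratio.

12.284; not consistent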